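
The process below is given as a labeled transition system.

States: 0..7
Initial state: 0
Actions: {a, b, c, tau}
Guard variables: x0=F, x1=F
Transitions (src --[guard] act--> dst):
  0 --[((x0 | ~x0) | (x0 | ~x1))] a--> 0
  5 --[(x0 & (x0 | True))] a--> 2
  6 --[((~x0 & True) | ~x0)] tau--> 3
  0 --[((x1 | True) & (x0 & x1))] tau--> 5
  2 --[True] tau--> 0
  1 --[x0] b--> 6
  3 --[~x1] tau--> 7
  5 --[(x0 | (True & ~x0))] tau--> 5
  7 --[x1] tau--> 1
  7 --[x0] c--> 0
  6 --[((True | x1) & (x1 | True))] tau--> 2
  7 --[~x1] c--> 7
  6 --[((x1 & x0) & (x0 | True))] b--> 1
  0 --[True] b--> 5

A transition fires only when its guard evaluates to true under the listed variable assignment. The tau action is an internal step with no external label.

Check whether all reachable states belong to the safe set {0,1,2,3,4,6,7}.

Answer: INVARIANT VIOLATED at state 5

Analysis:
Safe = {0,1,2,3,4,6,7}
R = {0,5}
  0: ✓
  5: outside
witness against invariant: b → 5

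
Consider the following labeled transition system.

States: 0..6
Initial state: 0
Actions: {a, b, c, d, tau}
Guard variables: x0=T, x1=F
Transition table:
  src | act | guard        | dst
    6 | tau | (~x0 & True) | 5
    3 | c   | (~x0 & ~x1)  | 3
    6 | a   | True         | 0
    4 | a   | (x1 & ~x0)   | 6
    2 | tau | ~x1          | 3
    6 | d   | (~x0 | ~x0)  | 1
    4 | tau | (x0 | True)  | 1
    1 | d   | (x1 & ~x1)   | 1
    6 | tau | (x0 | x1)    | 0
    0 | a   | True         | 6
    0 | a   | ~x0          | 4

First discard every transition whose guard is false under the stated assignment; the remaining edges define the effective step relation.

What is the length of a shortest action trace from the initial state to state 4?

Breadth-first toward 4:
  Layer 0: {0}
  Layer 1: {6}
4 never appears.

Answer: UNREACHABLE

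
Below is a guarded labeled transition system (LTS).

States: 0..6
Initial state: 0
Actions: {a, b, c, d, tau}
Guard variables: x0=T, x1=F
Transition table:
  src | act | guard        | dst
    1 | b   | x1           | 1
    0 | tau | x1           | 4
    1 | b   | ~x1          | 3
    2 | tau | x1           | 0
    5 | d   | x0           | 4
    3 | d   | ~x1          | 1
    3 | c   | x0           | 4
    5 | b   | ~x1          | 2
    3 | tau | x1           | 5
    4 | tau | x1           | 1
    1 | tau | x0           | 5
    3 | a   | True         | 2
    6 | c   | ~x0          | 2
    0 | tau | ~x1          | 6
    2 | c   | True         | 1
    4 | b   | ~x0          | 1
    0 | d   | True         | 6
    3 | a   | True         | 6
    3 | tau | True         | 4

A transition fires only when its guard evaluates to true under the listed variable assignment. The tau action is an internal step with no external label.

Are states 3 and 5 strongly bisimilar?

Answer: NOT BISIMILAR

Trace:
Refine partition for ~:
  π0 = {{0,1,2,3,4,5,6}}
  π1 = {{0},{1},{2},{3},{4,6},{5}}
stable after 2 split(s): 6 block(s)
[3]={3}  [5]={5}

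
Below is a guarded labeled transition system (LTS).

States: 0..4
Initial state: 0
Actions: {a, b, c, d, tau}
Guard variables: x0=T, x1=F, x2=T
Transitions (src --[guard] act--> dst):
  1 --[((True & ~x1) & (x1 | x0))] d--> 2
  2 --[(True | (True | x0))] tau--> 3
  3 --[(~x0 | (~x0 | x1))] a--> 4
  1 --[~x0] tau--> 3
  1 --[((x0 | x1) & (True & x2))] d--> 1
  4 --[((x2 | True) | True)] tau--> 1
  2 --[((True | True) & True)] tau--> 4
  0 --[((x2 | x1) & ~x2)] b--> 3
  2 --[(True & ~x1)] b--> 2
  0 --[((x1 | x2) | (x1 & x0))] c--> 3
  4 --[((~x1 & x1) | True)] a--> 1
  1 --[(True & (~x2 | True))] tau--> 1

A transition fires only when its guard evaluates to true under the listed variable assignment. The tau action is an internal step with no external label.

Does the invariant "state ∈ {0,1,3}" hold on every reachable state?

Safe = {0,1,3}
R = {0,3}
  0: safe
  3: safe

Answer: INVARIANT HOLDS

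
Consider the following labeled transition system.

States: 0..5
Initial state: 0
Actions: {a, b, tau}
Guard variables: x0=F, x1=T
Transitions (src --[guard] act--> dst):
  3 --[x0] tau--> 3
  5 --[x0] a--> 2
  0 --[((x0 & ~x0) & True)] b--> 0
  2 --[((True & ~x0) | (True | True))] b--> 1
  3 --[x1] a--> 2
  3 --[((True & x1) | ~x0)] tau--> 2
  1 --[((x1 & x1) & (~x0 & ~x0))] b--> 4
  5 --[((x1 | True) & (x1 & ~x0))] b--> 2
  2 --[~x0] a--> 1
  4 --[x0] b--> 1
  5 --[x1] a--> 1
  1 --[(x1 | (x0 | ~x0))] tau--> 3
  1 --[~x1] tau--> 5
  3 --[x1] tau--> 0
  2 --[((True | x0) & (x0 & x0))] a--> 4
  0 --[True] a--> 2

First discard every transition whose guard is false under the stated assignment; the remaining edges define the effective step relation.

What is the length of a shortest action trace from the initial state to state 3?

Answer: 3

Analysis:
Breadth-first toward 3:
  Layer 0: {0}
  Layer 1: {2}
  Layer 2: {1}
  Layer 3: {3,4}
first hit 3 at d=3 via a·a·tau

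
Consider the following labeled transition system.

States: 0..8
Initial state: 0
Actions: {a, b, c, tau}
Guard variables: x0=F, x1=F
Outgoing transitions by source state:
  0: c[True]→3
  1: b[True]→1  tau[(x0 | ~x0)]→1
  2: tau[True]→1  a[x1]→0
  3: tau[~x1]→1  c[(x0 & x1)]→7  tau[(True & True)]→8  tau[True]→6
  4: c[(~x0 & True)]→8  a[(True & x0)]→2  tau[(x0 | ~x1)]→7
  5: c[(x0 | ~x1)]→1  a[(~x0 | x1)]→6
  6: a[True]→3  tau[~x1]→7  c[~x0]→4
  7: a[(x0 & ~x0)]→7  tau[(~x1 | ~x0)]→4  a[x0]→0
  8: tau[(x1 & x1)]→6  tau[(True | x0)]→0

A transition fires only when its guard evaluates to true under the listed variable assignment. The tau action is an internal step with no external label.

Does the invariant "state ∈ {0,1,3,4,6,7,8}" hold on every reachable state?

Answer: INVARIANT HOLDS

Trace:
Safe = {0,1,3,4,6,7,8}
R = {0,1,3,4,6,7,8}
  0: ✓
  1: ✓
  3: ✓
  4: ✓
  6: ✓
  7: ✓
  8: ✓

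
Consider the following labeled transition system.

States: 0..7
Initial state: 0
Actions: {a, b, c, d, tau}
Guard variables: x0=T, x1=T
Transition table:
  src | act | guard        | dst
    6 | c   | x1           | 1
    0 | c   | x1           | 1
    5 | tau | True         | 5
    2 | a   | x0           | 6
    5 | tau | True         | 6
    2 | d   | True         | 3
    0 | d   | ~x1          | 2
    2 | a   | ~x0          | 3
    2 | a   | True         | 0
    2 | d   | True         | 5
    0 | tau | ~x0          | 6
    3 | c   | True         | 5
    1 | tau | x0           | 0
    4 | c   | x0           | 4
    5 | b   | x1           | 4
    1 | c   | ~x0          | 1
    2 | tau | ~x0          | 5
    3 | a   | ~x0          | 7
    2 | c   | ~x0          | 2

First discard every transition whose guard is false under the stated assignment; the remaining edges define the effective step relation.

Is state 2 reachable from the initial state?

Answer: UNREACHABLE

Working:
Guard filter leaves 12 enabled edge(s).
Layer 0: {0}
Layer 1: {1}  cumulative {0,1}
Reachable = {0,1}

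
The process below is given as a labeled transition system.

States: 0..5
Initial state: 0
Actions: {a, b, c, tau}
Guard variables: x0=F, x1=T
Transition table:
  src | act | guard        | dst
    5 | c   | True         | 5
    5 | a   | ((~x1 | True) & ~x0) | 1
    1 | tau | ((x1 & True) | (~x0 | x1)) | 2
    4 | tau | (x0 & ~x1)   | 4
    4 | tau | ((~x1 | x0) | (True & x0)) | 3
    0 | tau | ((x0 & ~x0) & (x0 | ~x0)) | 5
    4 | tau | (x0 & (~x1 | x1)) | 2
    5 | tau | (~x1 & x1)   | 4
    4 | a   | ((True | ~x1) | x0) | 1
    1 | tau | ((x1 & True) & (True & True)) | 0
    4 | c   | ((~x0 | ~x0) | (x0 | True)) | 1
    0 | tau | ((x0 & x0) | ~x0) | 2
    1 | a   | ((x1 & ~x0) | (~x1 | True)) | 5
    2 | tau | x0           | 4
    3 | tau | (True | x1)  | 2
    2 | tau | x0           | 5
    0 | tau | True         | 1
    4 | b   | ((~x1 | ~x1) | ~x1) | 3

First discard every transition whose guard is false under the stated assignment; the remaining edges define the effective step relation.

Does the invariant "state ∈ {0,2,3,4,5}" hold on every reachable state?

Inv-set: {0,2,3,4,5}
R = {0,1,2,5}
  0: ok
  1: ✗ unsafe
  2: ok
  5: ok
reach 1 via tau — violates

Answer: INVARIANT VIOLATED at state 1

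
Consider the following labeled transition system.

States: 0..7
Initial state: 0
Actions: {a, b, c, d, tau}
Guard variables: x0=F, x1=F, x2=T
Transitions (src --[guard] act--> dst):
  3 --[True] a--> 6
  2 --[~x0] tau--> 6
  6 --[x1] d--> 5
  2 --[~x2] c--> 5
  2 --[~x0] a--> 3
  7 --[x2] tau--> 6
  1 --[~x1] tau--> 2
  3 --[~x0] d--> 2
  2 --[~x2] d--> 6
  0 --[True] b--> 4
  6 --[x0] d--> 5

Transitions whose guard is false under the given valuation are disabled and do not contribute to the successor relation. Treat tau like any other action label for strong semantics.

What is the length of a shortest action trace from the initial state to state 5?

Layered search for 5:
  L0 = {0}
  L1 = {4}
5 never appears.

Answer: UNREACHABLE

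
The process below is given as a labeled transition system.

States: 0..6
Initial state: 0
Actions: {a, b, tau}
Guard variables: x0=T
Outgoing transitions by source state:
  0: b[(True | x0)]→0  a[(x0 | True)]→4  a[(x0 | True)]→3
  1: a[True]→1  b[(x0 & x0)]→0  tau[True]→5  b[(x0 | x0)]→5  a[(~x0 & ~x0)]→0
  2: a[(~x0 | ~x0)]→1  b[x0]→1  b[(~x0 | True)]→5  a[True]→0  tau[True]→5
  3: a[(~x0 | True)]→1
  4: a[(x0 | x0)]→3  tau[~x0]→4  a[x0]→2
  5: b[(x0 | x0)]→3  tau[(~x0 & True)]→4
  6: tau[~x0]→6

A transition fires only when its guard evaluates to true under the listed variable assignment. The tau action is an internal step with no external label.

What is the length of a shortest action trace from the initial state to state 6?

Answer: UNREACHABLE

Working:
Layered search for 6:
  L0 = {0}
  L1 = {3,4}
  L2 = {1,2}
  L3 = {5}
6 never appears.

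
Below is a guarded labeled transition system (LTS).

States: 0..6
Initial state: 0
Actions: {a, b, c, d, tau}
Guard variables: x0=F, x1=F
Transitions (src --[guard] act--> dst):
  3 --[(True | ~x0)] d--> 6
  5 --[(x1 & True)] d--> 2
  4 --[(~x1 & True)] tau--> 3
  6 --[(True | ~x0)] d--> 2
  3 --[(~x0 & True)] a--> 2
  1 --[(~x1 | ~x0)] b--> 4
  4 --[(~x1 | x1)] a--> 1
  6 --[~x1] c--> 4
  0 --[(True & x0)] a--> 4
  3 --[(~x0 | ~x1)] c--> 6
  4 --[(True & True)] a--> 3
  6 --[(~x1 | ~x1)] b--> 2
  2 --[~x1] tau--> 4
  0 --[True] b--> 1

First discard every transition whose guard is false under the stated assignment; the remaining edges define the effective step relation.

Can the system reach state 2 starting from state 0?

Answer: REACHABLE

Working:
After dropping false guards: 12 live edges.
L0 = {0}
L1 = {1}  cumulative {0,1}
L2 = {4}  cumulative {0,1,4}
L3 = {3}  cumulative {0,1,3,4}
L4 = {2,6}  cumulative {0,1,2,3,4,6}
Reachable = {0,1,2,3,4,6}
trace reaching 2: b·b·tau·a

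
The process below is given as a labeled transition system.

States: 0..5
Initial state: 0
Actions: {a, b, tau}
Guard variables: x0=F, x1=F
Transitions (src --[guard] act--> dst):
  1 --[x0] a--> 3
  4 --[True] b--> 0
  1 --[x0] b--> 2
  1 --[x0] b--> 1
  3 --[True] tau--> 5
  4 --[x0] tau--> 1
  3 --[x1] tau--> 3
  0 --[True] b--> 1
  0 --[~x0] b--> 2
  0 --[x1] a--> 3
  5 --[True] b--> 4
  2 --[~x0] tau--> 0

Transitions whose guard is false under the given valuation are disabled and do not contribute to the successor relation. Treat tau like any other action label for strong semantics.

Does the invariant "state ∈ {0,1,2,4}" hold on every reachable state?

Allowed set {0,1,2,4}
R = {0,1,2}
  0: safe
  1: safe
  2: safe

Answer: INVARIANT HOLDS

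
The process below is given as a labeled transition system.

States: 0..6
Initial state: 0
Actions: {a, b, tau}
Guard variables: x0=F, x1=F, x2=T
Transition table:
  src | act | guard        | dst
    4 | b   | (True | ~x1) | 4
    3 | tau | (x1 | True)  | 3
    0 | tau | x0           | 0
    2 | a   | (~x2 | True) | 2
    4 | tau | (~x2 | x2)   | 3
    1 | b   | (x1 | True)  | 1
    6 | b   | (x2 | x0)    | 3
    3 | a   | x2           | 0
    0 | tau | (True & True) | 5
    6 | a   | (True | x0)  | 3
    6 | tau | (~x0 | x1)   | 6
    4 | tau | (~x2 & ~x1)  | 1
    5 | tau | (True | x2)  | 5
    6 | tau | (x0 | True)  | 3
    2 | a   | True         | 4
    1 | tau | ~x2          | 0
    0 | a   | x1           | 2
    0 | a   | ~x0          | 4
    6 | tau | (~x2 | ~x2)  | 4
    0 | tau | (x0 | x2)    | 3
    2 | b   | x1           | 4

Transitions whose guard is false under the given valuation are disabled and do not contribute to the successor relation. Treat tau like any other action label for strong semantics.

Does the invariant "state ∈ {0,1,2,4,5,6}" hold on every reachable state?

Answer: INVARIANT VIOLATED at state 3

Trace:
Allowed set {0,1,2,4,5,6}
Reachable = {0,3,4,5}
  0: ok
  3: outside
  4: ok
  5: ok
witness against invariant: tau → 3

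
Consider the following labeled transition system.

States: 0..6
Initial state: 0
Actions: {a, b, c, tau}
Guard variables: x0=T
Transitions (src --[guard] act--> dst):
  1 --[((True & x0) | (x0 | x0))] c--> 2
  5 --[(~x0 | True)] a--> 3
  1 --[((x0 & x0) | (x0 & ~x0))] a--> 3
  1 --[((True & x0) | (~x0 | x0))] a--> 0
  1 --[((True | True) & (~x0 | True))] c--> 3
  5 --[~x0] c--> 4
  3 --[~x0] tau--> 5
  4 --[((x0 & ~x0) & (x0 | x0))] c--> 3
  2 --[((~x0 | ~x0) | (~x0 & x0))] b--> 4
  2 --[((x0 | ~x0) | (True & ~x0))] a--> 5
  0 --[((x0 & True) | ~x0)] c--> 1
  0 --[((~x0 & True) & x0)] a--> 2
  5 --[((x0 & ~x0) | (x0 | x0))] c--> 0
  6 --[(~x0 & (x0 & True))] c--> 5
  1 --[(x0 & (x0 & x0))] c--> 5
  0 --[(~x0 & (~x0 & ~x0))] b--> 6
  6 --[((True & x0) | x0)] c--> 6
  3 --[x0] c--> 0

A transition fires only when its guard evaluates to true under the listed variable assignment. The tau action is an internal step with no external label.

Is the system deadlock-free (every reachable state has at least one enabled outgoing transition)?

Answer: DEADLOCK-FREE

Working:
Reach set: {0,1,2,3,5}
  0: c→1  [1 out]
  1: a→0  a→3  c→2  c→3  c→5  [5 out]
  2: a→5  [1 out]
  3: c→0  [1 out]
  5: a→3  c→0  [2 out]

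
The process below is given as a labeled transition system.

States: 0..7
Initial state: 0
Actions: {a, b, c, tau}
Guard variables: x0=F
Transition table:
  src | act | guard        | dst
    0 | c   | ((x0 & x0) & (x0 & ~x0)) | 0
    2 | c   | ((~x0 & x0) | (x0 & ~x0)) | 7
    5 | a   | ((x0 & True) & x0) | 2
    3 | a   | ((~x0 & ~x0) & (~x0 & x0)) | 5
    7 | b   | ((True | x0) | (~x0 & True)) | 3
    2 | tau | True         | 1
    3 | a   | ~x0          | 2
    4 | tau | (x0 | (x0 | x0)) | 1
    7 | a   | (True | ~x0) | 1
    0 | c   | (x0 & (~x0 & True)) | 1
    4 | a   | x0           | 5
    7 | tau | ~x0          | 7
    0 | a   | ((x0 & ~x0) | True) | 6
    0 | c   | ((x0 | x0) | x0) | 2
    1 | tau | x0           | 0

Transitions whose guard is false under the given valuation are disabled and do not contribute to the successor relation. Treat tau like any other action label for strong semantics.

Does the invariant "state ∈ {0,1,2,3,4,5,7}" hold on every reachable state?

Answer: INVARIANT VIOLATED at state 6

Analysis:
Inv-set: {0,1,2,3,4,5,7}
R = {0,6}
  0: ✓
  6: ✗ unsafe
reach 6 via a — violates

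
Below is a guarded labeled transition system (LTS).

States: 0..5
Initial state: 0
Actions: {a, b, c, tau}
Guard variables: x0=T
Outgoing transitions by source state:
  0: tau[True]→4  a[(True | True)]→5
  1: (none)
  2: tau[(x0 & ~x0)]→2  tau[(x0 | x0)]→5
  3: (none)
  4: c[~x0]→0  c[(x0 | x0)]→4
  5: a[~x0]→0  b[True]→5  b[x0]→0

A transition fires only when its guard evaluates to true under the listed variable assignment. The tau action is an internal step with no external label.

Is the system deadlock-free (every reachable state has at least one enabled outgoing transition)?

Reach set: {0,4,5}
  0: a→5  tau→4  [2 exit(s)]
  4: c→4  [1 exit(s)]
  5: b→0  b→5  [2 exit(s)]

Answer: DEADLOCK-FREE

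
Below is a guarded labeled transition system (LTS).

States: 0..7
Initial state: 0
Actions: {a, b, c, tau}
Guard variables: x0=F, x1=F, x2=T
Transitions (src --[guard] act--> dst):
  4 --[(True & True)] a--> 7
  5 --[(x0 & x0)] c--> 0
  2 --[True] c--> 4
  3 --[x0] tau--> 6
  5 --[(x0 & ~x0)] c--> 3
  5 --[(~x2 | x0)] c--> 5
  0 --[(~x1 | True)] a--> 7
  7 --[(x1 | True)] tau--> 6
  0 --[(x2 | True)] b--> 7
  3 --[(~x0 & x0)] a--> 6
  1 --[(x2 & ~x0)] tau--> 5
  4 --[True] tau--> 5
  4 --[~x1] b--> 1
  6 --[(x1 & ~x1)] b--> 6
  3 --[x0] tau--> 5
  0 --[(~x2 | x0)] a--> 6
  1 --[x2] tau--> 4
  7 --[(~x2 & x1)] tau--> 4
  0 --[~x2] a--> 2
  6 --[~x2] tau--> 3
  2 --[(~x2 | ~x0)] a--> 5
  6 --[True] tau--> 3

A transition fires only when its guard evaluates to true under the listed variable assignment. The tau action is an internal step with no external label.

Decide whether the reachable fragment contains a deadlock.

R = {0,3,6,7}
  0: a→7  b→7  [2 exit(s)]
  3: ∅  [no exit]
  6: tau→3  [1 exit(s)]
  7: tau→6  [1 exit(s)]
witness 3: a·tau·tau

Answer: DEADLOCK at state 3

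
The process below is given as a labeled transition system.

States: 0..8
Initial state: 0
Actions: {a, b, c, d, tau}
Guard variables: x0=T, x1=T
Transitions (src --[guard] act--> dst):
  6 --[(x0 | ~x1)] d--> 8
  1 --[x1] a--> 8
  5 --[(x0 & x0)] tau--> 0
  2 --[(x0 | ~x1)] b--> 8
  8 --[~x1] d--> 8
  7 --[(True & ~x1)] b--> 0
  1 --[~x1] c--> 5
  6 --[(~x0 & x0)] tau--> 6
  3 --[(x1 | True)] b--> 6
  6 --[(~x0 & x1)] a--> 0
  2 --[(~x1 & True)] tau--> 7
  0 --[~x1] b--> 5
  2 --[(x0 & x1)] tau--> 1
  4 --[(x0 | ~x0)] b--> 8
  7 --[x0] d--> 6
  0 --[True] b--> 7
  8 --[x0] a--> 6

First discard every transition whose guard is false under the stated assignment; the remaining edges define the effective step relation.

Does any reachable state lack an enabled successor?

Answer: DEADLOCK-FREE

Analysis:
Reachable = {0,6,7,8}
  0: b→7  [deg 1]
  6: d→8  [deg 1]
  7: d→6  [deg 1]
  8: a→6  [deg 1]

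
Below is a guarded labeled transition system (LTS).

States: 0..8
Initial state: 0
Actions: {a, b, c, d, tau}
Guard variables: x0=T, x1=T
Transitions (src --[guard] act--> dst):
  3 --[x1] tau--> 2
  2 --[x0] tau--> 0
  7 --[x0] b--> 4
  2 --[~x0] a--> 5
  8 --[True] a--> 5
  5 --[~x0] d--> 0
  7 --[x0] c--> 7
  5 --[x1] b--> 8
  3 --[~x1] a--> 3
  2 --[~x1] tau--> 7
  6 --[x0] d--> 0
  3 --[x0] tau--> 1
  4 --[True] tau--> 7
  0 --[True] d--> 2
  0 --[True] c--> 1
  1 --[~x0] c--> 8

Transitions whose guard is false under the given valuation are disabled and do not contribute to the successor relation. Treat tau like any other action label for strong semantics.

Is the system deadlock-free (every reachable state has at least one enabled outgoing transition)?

Reachable = {0,1,2}
  0: c→1  d→2  [2 exit(s)]
  1: ∅  [STUCK]
  2: tau→0  [1 exit(s)]
trace reaching 1: c

Answer: DEADLOCK at state 1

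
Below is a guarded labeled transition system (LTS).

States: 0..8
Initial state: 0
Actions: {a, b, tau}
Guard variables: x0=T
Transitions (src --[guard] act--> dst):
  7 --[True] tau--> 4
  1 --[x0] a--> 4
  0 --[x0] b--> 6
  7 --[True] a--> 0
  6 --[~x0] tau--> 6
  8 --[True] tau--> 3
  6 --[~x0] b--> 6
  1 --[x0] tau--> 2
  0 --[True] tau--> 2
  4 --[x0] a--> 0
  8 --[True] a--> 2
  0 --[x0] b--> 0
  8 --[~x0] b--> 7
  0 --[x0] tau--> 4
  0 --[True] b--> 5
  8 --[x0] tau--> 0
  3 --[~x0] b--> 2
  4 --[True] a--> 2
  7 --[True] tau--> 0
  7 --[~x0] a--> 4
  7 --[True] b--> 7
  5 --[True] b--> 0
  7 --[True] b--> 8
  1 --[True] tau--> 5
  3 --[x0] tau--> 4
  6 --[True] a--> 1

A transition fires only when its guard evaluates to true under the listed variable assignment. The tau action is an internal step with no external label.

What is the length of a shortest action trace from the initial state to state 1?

Answer: 2

Working:
Breadth-first toward 1:
  depth 0: {0}
  depth 1: {2,4,5,6}
  depth 2: {1}
1 enters at depth 2; path b·a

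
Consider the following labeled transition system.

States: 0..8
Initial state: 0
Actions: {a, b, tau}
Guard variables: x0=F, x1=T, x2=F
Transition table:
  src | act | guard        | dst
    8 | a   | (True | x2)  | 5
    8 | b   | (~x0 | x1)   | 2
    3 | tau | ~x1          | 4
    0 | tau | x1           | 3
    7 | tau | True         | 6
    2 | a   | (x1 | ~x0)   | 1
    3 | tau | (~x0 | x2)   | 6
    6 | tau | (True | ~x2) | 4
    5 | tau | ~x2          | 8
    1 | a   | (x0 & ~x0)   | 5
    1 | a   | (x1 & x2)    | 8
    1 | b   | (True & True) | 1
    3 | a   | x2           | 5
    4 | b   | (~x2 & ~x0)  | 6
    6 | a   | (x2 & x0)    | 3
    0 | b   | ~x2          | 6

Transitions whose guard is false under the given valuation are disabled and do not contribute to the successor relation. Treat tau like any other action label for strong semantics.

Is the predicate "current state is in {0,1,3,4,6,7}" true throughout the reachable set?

Answer: INVARIANT HOLDS

Trace:
Safe = {0,1,3,4,6,7}
Reachable = {0,3,4,6}
  0: ✓
  3: ✓
  4: ✓
  6: ✓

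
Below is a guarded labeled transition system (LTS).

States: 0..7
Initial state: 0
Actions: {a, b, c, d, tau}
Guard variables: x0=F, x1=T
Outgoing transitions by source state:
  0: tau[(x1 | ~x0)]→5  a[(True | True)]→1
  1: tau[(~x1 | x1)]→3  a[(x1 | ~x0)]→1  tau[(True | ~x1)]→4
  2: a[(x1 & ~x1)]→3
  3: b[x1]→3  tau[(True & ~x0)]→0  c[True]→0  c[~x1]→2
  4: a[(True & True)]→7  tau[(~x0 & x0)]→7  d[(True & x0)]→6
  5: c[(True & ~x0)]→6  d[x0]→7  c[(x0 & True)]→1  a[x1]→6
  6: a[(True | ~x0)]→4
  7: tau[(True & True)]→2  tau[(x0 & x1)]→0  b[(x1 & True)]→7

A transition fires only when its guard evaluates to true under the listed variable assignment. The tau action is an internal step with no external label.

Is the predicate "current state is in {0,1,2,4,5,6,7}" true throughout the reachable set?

Allowed set {0,1,2,4,5,6,7}
R = {0,1,2,3,4,5,6,7}
  0: ok
  1: ok
  2: ok
  3: VIOLATES
  4: ok
  5: ok
  6: ok
  7: ok
counterexample path to 3: a·tau

Answer: INVARIANT VIOLATED at state 3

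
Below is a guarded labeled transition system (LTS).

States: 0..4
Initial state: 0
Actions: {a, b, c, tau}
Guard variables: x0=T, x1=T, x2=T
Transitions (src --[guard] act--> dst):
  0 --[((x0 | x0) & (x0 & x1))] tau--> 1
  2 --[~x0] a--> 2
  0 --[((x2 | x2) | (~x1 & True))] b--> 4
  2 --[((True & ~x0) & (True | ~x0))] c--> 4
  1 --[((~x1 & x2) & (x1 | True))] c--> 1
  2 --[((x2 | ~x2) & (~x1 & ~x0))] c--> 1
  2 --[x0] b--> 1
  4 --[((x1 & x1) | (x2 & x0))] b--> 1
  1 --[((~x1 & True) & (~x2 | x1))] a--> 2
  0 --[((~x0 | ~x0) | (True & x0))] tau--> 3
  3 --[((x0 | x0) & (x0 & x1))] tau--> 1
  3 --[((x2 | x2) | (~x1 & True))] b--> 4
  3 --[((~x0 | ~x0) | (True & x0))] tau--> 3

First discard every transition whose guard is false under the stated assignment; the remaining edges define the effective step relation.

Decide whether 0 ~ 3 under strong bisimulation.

Answer: BISIMILAR

Analysis:
Refine partition for ~:
  P[0] = {{0,1,2,3,4}}
  P[1] = {{0,3},{1},{2,4}}
3 equivalence class(es) (converged in 2)
[0]={0,3}  [3]={0,3}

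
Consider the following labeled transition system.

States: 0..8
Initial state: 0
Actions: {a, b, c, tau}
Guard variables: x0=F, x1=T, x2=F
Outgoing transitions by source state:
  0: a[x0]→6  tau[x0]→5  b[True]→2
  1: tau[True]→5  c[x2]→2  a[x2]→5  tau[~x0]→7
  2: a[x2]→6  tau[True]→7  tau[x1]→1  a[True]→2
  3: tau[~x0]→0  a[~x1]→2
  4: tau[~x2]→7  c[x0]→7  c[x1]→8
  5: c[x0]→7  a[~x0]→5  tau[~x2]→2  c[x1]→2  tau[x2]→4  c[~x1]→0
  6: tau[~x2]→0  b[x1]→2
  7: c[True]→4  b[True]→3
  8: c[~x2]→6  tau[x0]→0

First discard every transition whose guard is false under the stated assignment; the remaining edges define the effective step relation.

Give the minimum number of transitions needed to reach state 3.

BFS to 3:
  L0 = {0}
  L1 = {2}
  L2 = {1,7}
  L3 = {3,4,5}
depth(3)=3, e.g. b·tau·b

Answer: 3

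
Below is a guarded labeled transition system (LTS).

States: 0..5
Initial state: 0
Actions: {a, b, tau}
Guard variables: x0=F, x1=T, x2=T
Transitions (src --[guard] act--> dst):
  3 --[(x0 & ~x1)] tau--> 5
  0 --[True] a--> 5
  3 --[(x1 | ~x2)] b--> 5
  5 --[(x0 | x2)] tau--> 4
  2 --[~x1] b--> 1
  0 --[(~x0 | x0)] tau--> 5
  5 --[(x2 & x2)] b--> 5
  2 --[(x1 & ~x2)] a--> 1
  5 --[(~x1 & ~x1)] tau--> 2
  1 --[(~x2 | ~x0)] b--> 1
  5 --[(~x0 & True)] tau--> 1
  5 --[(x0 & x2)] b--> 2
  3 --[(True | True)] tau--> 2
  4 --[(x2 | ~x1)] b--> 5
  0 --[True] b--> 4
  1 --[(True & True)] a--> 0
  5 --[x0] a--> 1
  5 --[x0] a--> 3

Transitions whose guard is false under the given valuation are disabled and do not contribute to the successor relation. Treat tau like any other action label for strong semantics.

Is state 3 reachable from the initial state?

11 transition(s) survive guard evaluation.
L0 = {0}
L1 = {4,5}  now seen {0,4,5}
L2 = {1}  now seen {0,1,4,5}
R = {0,1,4,5}

Answer: UNREACHABLE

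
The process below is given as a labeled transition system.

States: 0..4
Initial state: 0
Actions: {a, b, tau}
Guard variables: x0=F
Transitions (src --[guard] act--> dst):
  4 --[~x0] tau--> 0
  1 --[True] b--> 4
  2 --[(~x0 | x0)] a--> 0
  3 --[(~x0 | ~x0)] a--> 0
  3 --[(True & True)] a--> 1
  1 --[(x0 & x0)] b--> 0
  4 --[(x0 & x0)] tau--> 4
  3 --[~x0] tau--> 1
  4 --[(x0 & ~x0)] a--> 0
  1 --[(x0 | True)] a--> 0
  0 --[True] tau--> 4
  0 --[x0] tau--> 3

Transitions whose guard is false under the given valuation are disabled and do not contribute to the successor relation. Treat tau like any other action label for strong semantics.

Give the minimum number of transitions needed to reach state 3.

Answer: UNREACHABLE

Trace:
Layered search for 3:
  depth 0: {0}
  depth 1: {4}
3 never appears.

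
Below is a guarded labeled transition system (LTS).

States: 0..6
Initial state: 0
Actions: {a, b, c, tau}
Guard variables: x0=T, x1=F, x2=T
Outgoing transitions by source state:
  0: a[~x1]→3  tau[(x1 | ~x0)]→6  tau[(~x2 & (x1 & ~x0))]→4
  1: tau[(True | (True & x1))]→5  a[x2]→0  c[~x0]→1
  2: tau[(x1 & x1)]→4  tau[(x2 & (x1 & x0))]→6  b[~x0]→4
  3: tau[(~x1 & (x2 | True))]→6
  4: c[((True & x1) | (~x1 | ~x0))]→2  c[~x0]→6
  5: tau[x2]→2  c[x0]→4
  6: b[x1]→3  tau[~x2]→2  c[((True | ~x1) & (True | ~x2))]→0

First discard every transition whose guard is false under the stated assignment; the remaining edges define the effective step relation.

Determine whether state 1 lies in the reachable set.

Answer: UNREACHABLE

Analysis:
Guard filter leaves 8 enabled edge(s).
L0 = {0}
L1 = {3}  cumulative {0,3}
L2 = {6}  cumulative {0,3,6}
Reachable = {0,3,6}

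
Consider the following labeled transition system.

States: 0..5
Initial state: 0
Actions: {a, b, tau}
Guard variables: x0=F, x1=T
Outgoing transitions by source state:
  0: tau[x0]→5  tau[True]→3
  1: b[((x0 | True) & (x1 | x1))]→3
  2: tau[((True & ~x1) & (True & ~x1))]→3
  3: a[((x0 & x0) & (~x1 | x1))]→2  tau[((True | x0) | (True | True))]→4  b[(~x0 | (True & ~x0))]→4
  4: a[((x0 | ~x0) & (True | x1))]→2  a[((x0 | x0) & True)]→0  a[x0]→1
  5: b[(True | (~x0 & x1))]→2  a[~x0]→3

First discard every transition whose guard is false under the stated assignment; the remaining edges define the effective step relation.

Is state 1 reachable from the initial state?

7 transition(s) survive guard evaluation.
L0 = {0}
L1 = {3}  now seen {0,3}
L2 = {4}  now seen {0,3,4}
L3 = {2}  now seen {0,2,3,4}
Reachable = {0,2,3,4}

Answer: UNREACHABLE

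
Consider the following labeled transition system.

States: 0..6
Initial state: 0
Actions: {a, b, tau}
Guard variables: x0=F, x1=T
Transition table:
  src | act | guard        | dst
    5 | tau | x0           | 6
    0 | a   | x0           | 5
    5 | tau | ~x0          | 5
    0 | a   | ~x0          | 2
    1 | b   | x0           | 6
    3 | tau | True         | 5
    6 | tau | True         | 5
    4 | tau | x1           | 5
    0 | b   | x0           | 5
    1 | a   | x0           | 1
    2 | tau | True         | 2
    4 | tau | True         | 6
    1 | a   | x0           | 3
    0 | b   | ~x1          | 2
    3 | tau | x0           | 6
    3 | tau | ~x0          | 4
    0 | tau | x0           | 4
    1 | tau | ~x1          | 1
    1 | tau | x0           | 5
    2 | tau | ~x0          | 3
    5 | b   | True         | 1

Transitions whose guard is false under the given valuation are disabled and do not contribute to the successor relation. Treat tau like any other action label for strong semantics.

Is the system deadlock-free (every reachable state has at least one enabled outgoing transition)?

Answer: DEADLOCK at state 1

Working:
Reachable = {0,1,2,3,4,5,6}
  0: a→2  [1 out]
  1: ∅  [STUCK]
  2: tau→2  tau→3  [2 out]
  3: tau→4  tau→5  [2 out]
  4: tau→5  tau→6  [2 out]
  5: b→1  tau→5  [2 out]
  6: tau→5  [1 out]
trace reaching 1: a·tau·tau·b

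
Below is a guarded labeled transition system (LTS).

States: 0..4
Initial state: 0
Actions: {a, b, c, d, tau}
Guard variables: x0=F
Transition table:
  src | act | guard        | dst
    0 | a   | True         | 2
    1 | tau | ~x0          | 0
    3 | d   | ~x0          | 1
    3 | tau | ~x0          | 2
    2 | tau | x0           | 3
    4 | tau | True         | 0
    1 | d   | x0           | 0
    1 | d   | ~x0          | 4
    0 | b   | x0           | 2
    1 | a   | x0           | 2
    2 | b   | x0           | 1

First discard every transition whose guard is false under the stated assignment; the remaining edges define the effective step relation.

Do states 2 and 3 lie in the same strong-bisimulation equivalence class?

Answer: NOT BISIMILAR

Analysis:
Refine partition for ~:
  π0 = {{0,1,2,3,4}}
  π1 = {{0},{1,3},{2},{4}}
  π2 = {{0},{1},{2},{3},{4}}
Fixed point at round 3; 5 class(es).
2∈{2}, 3∈{3}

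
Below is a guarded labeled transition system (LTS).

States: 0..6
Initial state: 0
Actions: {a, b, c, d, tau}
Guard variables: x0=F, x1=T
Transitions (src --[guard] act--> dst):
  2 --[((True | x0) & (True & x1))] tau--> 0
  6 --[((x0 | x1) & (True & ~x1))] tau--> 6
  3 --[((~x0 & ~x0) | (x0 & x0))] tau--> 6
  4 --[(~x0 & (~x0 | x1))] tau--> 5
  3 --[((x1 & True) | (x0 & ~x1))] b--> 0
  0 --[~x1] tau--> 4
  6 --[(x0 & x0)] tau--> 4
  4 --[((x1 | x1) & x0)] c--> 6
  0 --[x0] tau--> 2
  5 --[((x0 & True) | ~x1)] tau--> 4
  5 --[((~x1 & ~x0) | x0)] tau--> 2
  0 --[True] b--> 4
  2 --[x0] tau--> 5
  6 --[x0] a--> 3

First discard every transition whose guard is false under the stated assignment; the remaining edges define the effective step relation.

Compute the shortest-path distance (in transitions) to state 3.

Breadth-first toward 3:
  L0 = {0}
  L1 = {4}
  L2 = {5}
3 never appears.

Answer: UNREACHABLE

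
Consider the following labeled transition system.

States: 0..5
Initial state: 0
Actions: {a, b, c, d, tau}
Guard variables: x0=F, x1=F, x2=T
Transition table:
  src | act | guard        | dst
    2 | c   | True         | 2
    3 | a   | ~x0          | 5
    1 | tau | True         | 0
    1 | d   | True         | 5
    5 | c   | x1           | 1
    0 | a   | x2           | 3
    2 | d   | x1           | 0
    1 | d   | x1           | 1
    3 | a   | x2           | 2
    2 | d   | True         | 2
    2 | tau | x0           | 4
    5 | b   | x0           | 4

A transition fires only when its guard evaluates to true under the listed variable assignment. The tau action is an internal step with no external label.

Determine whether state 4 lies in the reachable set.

7 transition(s) survive guard evaluation.
depth 0: {0}
depth 1: {3}  total {0,3}
depth 2: {2,5}  total {0,2,3,5}
R = {0,2,3,5}

Answer: UNREACHABLE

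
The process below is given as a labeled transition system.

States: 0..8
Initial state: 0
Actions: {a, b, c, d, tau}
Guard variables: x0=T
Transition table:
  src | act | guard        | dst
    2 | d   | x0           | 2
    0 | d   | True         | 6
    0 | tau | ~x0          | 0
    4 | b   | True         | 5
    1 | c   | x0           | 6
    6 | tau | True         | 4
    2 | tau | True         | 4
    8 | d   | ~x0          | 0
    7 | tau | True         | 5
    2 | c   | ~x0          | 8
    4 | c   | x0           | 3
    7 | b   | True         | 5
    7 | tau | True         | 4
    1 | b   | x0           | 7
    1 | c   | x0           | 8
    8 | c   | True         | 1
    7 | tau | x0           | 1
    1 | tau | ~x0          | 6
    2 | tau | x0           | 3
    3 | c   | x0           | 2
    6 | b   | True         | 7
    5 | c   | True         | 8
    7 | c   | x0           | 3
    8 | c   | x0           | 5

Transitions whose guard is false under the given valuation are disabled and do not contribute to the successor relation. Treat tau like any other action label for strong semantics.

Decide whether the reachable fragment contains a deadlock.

Answer: DEADLOCK-FREE

Analysis:
Reachable = {0,1,2,3,4,5,6,7,8}
  0: d→6  [1 out]
  1: b→7  c→6  c→8  [3 out]
  2: d→2  tau→3  tau→4  [3 out]
  3: c→2  [1 out]
  4: b→5  c→3  [2 out]
  5: c→8  [1 out]
  6: b→7  tau→4  [2 out]
  7: b→5  c→3  tau→1  tau→4  tau→5  [5 out]
  8: c→1  c→5  [2 out]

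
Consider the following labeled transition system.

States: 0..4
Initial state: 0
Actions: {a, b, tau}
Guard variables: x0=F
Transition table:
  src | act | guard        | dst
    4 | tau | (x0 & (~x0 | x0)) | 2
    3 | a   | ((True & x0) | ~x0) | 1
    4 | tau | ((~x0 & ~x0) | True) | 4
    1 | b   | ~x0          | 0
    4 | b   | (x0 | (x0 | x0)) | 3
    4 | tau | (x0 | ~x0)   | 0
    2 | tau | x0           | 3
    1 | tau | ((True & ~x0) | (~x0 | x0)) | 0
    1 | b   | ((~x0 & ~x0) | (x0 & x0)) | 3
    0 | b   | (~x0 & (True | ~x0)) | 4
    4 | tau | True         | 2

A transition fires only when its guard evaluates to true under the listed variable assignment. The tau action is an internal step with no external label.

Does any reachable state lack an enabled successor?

Reach set: {0,2,4}
  0: b→4  [1 exit(s)]
  2: ∅  [deadlock]
  4: tau→0  tau→2  tau→4  [3 exit(s)]
Path to 2: b·tau

Answer: DEADLOCK at state 2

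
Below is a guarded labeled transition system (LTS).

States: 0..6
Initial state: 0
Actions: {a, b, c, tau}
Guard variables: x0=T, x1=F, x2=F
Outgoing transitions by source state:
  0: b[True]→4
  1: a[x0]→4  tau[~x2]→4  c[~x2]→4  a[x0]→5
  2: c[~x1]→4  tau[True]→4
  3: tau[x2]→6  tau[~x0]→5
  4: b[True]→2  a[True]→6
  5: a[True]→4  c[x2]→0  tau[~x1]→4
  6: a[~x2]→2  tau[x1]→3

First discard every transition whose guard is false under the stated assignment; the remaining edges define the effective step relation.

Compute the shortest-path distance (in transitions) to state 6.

BFS to 6:
  depth 0: {0}
  depth 1: {4}
  depth 2: {2,6}
first hit 6 at d=2 via b·a

Answer: 2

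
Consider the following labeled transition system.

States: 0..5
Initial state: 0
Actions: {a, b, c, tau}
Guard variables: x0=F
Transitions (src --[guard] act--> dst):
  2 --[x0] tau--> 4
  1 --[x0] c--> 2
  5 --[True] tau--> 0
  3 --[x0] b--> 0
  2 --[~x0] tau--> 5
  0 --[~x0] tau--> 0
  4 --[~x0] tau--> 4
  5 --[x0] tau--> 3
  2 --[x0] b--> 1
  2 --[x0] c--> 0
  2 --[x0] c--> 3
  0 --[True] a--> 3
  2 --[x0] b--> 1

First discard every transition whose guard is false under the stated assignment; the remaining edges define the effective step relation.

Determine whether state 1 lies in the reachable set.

Guard filter leaves 5 enabled edge(s).
depth 0: {0}
depth 1: {3}  total {0,3}
Reach set: {0,3}

Answer: UNREACHABLE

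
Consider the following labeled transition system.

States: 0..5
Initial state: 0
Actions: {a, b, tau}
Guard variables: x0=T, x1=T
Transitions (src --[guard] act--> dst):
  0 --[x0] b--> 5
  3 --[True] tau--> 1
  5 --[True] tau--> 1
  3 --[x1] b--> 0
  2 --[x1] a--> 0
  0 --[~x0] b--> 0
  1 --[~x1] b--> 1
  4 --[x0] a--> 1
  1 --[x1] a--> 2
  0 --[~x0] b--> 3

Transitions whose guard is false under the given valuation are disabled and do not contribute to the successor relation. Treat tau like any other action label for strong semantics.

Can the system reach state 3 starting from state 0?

7 transition(s) survive guard evaluation.
depth 0: {0}
depth 1: {5}  total {0,5}
depth 2: {1}  total {0,1,5}
depth 3: {2}  total {0,1,2,5}
Reach set: {0,1,2,5}

Answer: UNREACHABLE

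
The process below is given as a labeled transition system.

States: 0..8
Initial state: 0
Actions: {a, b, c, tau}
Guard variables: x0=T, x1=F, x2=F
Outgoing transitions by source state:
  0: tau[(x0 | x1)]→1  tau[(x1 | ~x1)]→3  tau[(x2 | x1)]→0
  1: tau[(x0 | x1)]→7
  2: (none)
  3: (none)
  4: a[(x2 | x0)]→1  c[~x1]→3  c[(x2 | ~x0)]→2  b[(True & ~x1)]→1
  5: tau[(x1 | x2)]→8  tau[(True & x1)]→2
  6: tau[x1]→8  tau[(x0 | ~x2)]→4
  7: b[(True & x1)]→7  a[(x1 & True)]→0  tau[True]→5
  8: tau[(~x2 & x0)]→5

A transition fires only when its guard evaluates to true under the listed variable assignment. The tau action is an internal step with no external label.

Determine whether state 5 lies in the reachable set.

Guard filter leaves 9 enabled edge(s).
L0 = {0}
L1 = {1,3}  now seen {0,1,3}
L2 = {7}  now seen {0,1,3,7}
L3 = {5}  now seen {0,1,3,5,7}
Reachable = {0,1,3,5,7}
trace reaching 5: tau·tau·tau

Answer: REACHABLE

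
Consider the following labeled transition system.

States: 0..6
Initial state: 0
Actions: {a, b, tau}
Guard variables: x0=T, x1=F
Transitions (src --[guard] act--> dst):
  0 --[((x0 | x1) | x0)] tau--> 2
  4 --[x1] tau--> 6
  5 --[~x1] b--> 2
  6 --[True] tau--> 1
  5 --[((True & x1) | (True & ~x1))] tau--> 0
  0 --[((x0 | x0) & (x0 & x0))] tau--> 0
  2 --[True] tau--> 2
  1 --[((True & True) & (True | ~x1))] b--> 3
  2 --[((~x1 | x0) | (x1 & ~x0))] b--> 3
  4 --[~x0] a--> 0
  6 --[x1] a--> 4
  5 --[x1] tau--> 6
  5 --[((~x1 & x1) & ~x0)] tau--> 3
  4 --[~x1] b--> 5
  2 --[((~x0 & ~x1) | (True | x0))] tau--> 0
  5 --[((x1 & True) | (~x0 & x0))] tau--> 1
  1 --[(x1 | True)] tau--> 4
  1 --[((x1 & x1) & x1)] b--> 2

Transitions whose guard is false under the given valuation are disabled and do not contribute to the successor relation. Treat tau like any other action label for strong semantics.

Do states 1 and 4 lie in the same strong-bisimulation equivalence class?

Compute ~ classes (split until stable):
  π0 = {{0,1,2,3,4,5,6}}
  π1 = {{0,6},{1,2,5},{3},{4}}
  π2 = {{0},{1},{2},{3},{4},{5},{6}}
7 equivalence class(es) (converged in 3)
1∈{1}, 4∈{4}

Answer: NOT BISIMILAR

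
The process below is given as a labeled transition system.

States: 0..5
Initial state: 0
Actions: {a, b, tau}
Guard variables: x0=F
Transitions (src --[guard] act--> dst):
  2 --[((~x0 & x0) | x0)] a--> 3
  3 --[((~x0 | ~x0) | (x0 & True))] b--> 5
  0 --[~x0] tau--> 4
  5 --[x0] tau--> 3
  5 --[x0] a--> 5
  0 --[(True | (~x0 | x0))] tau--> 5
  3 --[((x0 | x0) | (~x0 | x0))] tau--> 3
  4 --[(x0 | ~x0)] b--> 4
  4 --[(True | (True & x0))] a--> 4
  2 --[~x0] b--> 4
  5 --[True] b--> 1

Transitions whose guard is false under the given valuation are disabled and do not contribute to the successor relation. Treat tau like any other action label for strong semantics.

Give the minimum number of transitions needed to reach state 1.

Answer: 2

Trace:
BFS to 1:
  L0 = {0}
  L1 = {4,5}
  L2 = {1}
depth(1)=2, e.g. tau·b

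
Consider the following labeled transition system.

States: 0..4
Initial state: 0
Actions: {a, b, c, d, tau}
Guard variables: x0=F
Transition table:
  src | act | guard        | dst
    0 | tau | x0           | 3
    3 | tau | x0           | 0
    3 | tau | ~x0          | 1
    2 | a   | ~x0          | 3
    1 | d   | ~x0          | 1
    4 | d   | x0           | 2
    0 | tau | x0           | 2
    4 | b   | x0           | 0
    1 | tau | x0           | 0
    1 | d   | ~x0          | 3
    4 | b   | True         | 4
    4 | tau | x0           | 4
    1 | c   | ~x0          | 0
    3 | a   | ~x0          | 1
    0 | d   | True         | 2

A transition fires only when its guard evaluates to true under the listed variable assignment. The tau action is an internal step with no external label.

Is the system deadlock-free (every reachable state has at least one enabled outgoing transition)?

Reachable = {0,1,2,3}
  0: d→2  [1 out]
  1: c→0  d→1  d→3  [3 out]
  2: a→3  [1 out]
  3: a→1  tau→1  [2 out]

Answer: DEADLOCK-FREE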